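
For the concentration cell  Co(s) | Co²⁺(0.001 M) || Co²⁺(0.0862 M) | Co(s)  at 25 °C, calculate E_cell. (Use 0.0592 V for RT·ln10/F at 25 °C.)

0.057 V

Both half-cells are Co²⁺/Co, so E°_cell = 0. The concentrated side is the cathode; the cell reaction moves Co²⁺ from high to low concentration with n = 2.
Q = [Co²⁺]_dilute/[Co²⁺]_conc = 0.001/0.0862 = 0.0116.
E = 0 − (0.0592/2) log Q = −(0.0592/2)(-1.936) = 0.0573 V.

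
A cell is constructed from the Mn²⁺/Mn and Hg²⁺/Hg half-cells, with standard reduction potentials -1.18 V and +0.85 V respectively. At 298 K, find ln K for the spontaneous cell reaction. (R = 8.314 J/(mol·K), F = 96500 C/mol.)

E°_cell = +0.85 − (-1.18) = 2.03 V, with n = 2 electrons transferred.
At equilibrium E = 0, so the Nernst equation gives ln K = nFE°/RT = (2)(96500)(2.03)/((8.314)(298)) = 158.13.

ln K = 158.1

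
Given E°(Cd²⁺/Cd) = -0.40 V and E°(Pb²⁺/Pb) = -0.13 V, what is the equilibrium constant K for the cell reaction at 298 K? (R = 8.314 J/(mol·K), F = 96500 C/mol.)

1.4 × 10^9

E°_cell = -0.13 − (-0.40) = 0.27 V, with n = 2 electrons transferred.
At equilibrium E = 0, so the Nernst equation gives ln K = nFE°/RT = (2)(96500)(0.27)/((8.314)(298)) = 21.03.
K = e^21.03 = 1.4 × 10^9.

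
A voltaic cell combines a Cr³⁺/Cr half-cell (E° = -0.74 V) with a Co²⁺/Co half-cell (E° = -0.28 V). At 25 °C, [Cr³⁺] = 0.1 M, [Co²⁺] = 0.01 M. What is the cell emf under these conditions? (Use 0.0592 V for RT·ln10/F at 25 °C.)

0.421 V

The Co²⁺/Co couple has the higher reduction potential and acts as the cathode, so E°_cell = -0.28 − (-0.74) = 0.46 V.
Balancing electrons gives n = 6; the reaction quotient is Q = [Cr³⁺]^2/[Co²⁺]^3 = 1 × 10^4.
At 25 °C, E = E° − (0.0592/n) log Q = 0.46 − (0.0592/6)(4.000) = 0.460 − 0.039 = 0.421 V.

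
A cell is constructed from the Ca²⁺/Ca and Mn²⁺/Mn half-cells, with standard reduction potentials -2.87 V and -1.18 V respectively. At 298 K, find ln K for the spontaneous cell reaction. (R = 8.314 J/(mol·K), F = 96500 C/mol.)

ln K = 131.6

E°_cell = -1.18 − (-2.87) = 1.69 V, with n = 2 electrons transferred.
At equilibrium E = 0, so the Nernst equation gives ln K = nFE°/RT = (2)(96500)(1.69)/((8.314)(298)) = 131.65.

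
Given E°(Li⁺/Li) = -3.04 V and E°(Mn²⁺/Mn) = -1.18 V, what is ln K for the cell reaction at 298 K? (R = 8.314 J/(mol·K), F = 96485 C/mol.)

E°_cell = -1.18 − (-3.04) = 1.86 V, with n = 2 electrons transferred.
At equilibrium E = 0, so the Nernst equation gives ln K = nFE°/RT = (2)(96485)(1.86)/((8.314)(298)) = 144.87.

ln K = 144.9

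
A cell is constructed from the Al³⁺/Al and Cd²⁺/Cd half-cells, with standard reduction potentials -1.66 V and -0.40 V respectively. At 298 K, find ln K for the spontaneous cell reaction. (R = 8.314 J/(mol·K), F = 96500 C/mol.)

ln K = 294.5

E°_cell = -0.40 − (-1.66) = 1.26 V, with n = 6 electrons transferred.
At equilibrium E = 0, so the Nernst equation gives ln K = nFE°/RT = (6)(96500)(1.26)/((8.314)(298)) = 294.46.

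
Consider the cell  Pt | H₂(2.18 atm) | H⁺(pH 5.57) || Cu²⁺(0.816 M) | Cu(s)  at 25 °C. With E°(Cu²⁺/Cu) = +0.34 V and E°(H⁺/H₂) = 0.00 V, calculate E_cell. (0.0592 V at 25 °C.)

0.68 V

The Cu²⁺/Cu couple is the cathode, so E°_cell = 0.34 V; n = 2.
[H⁺] = 10^(−5.57) = 2.7 × 10^-6 M, and Q = [H⁺]^2 / ([Cu²⁺]·P(H₂)) = 4.07 × 10^-12.
E = E° − (0.0592/2) log Q = 0.34 − (0.0592/2)(-11.390) = 0.677 V.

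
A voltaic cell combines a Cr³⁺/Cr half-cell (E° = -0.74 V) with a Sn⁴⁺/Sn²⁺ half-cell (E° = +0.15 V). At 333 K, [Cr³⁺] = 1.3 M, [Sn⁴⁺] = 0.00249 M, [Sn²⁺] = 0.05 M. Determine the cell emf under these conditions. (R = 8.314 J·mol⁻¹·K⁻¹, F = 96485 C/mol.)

0.844 V

The Sn⁴⁺/Sn²⁺ couple has the higher reduction potential and acts as the cathode, so E°_cell = +0.15 − (-0.74) = 0.89 V.
Balancing electrons gives n = 6; the reaction quotient is Q = [Cr³⁺]^2·[Sn²⁺]^3/[Sn⁴⁺]^3 = 1.37 × 10^4.
E = E° − (RT/nF) ln Q = 0.89 − (8.314×333)/(6×96485) × (9.524) = 0.890 − 0.046 = 0.844 V.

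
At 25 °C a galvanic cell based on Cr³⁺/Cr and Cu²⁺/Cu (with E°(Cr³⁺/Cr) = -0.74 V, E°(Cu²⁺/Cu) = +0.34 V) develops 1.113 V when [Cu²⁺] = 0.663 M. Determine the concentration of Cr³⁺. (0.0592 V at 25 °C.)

0.011 M

From the Nernst equation, log Q = n(E° − E)/0.0592 = 6(1.08 − 1.113)/0.0592 = -3.345, so Q = 4.52 × 10^-4.
With Q = [Cr³⁺]^2/[Cu²⁺]^3 and the known concentrations, [Cr³⁺]^2 in the numerator gives [Cr³⁺] = 0.011 M.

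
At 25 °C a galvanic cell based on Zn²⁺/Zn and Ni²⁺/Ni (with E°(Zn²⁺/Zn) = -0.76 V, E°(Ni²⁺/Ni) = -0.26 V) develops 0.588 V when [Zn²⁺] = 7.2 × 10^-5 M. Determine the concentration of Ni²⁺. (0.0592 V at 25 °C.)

From the Nernst equation, log Q = n(E° − E)/0.0592 = 2(0.50 − 0.588)/0.0592 = -2.973, so Q = 0.00106.
With Q = [Zn²⁺]/[Ni²⁺] and the known concentrations, [Ni²⁺] in the denominator gives [Ni²⁺] = 0.068 M.

0.068 M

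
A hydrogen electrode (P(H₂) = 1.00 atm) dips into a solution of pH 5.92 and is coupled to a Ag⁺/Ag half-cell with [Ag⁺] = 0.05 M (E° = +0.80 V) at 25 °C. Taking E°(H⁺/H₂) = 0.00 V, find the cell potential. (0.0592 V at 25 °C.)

The Ag⁺/Ag couple is the cathode, so E°_cell = 0.80 V; n = 2.
[H⁺] = 10^(−5.92) = 1.2 × 10^-6 M, and Q = [H⁺]^2 / ([Ag⁺]^2·P(H₂)) = 5.78 × 10^-10.
E = E° − (0.0592/2) log Q = 0.80 − (0.0592/2)(-9.238) = 1.073 V.

1.07 V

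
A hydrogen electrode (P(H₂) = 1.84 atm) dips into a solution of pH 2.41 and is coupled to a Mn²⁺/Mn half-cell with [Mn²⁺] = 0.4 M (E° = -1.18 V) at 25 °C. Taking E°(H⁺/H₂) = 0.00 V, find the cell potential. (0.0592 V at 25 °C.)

1.04 V

The hydrogen couple is the cathode, so E°_cell = 1.18 V; n = 2.
[H⁺] = 10^(−2.41) = 0.0039 M, and Q = [Mn²⁺]·P(H₂) / [H⁺]^2 = 4.86 × 10^4.
E = E° − (0.0592/2) log Q = 1.18 − (0.0592/2)(4.687) = 1.041 V.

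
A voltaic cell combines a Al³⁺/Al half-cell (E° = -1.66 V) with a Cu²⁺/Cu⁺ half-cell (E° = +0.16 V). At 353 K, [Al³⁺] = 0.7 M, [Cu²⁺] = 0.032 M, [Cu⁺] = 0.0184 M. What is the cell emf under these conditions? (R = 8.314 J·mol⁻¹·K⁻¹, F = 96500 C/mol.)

The Cu²⁺/Cu⁺ couple has the higher reduction potential and acts as the cathode, so E°_cell = +0.16 − (-1.66) = 1.82 V.
Balancing electrons gives n = 3; the reaction quotient is Q = [Al³⁺]·[Cu⁺]^3/[Cu²⁺]^3 = 0.133.
E = E° − (RT/nF) ln Q = 1.82 − (8.314×353)/(3×96500) × (-2.017) = 1.820 + 0.020 = 1.840 V.

1.84 V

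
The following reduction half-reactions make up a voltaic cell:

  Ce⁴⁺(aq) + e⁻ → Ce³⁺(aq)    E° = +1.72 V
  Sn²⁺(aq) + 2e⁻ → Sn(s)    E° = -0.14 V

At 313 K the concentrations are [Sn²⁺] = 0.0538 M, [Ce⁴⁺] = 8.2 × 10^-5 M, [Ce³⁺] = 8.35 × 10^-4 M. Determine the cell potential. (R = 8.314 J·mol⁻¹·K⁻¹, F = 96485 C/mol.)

The Ce⁴⁺/Ce³⁺ couple has the higher reduction potential and acts as the cathode, so E°_cell = +1.72 − (-0.14) = 1.86 V.
Balancing electrons gives n = 2; the reaction quotient is Q = [Sn²⁺]·[Ce³⁺]^2/[Ce⁴⁺]^2 = 5.58.
E = E° − (RT/nF) ln Q = 1.86 − (8.314×313)/(2×96485) × (1.719) = 1.860 − 0.023 = 1.837 V.

1.84 V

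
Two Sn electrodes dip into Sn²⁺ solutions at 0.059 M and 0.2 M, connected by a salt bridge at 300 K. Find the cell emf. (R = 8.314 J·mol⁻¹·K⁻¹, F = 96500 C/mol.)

0.016 V

Both half-cells are Sn²⁺/Sn, so E°_cell = 0. The concentrated side is the cathode; the cell reaction moves Sn²⁺ from high to low concentration with n = 2.
Q = [Sn²⁺]_dilute/[Sn²⁺]_conc = 0.059/0.2 = 0.295.
E = 0 − (RT/nF) ln Q = −((8.314×300)/(2×96500))(-1.221) = 0.0158 V.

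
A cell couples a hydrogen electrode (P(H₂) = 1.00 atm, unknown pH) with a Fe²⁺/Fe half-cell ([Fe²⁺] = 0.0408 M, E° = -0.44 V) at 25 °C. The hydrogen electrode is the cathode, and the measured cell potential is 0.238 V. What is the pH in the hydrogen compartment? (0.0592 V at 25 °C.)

E°_cell = 0.44 V and n = 2.
log Q = n(E° − E)/0.0592 = 2×(0.44 − 0.238)/0.0592 = 6.824.
With Q = [Fe²⁺]·P(H₂) / [H⁺]^2, solving for [H⁺] gives log[H⁺] = -4.107, so pH = 4.11.

pH = 4.11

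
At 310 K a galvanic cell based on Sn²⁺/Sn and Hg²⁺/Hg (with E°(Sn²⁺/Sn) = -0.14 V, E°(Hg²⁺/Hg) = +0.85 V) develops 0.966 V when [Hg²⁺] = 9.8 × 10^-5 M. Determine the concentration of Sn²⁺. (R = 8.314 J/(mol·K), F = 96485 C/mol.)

5.9 × 10^-4 M

From the Nernst equation, ln Q = nF(E° − E)/RT = 2×96485×(0.99 − 0.966)/(8.314×310) = 1.797, so Q = 6.03.
With Q = [Sn²⁺]/[Hg²⁺] and the known concentrations, [Sn²⁺] in the numerator gives [Sn²⁺] = 5.9 × 10^-4 M.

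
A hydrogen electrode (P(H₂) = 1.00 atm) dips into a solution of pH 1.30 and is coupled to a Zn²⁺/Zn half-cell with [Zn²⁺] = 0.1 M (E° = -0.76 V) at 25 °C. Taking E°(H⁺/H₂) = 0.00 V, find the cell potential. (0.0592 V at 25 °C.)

0.71 V

The hydrogen couple is the cathode, so E°_cell = 0.76 V; n = 2.
[H⁺] = 10^(−1.30) = 0.050 M, and Q = [Zn²⁺]·P(H₂) / [H⁺]^2 = 39.8.
E = E° − (0.0592/2) log Q = 0.76 − (0.0592/2)(1.600) = 0.713 V.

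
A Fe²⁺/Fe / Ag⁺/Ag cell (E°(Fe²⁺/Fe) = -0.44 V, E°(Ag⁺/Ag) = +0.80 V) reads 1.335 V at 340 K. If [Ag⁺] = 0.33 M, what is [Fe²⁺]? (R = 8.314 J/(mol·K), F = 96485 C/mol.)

From the Nernst equation, ln Q = nF(E° − E)/RT = 2×96485×(1.24 − 1.335)/(8.314×340) = -6.485, so Q = 0.00153.
With Q = [Fe²⁺]/[Ag⁺]^2 and the known concentrations, [Fe²⁺] in the numerator gives [Fe²⁺] = 1.7 × 10^-4 M.

1.7 × 10^-4 M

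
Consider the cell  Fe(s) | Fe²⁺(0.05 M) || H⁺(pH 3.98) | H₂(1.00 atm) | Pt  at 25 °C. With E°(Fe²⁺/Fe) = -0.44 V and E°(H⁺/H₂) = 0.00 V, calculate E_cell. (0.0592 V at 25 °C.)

0.24 V

The hydrogen couple is the cathode, so E°_cell = 0.44 V; n = 2.
[H⁺] = 10^(−3.98) = 1 × 10^-4 M, and Q = [Fe²⁺]·P(H₂) / [H⁺]^2 = 4.56 × 10^6.
E = E° − (0.0592/2) log Q = 0.44 − (0.0592/2)(6.659) = 0.243 V.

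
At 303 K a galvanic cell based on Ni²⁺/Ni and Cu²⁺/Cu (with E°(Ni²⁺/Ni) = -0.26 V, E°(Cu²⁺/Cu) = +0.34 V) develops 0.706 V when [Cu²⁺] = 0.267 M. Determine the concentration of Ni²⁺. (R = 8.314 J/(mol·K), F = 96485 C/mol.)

From the Nernst equation, ln Q = nF(E° − E)/RT = 2×96485×(0.60 − 0.706)/(8.314×303) = -8.120, so Q = 2.98 × 10^-4.
With Q = [Ni²⁺]/[Cu²⁺] and the known concentrations, [Ni²⁺] in the numerator gives [Ni²⁺] = 7.9 × 10^-5 M.

7.9 × 10^-5 M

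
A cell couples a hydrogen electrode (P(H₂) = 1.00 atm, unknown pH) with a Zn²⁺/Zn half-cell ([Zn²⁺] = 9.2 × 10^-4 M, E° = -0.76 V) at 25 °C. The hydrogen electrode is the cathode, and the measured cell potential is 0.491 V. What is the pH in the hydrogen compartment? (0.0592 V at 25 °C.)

E°_cell = 0.76 V and n = 2.
log Q = n(E° − E)/0.0592 = 2×(0.76 − 0.491)/0.0592 = 9.088.
With Q = [Zn²⁺]·P(H₂) / [H⁺]^2, solving for [H⁺] gives log[H⁺] = -6.062, so pH = 6.06.

pH = 6.06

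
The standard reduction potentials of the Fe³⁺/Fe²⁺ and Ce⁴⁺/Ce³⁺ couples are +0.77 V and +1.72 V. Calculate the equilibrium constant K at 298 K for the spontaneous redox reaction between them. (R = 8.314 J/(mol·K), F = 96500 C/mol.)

E°_cell = +1.72 − (+0.77) = 0.95 V, with n = 1 electron transferred.
At equilibrium E = 0, so the Nernst equation gives ln K = nFE°/RT = (1)(96500)(0.95)/((8.314)(298)) = 37.00.
K = e^37.00 = 1.2 × 10^16.

1.2 × 10^16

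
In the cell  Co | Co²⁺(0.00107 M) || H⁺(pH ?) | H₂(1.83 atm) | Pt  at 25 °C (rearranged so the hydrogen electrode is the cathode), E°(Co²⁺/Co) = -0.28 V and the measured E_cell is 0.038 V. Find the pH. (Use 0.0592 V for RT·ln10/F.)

E°_cell = 0.28 V and n = 2.
log Q = n(E° − E)/0.0592 = 2×(0.28 − 0.038)/0.0592 = 8.176.
With Q = [Co²⁺]·P(H₂) / [H⁺]^2, solving for [H⁺] gives log[H⁺] = -5.442, so pH = 5.44.

pH = 5.44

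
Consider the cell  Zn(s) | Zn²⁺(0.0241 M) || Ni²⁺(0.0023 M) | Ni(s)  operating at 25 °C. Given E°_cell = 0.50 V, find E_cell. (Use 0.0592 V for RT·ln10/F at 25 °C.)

0.470 V

Balancing electrons gives n = 2; the reaction quotient is Q = [Zn²⁺]/[Ni²⁺] = 10.5.
At 25 °C, E = E° − (0.0592/n) log Q = 0.50 − (0.0592/2)(1.020) = 0.500 − 0.030 = 0.470 V.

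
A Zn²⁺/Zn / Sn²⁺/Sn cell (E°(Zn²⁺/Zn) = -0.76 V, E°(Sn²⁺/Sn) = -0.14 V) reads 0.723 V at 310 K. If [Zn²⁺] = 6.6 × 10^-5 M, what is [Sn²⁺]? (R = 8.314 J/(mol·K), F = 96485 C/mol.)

0.15 M

From the Nernst equation, ln Q = nF(E° − E)/RT = 2×96485×(0.62 − 0.723)/(8.314×310) = -7.712, so Q = 4.48 × 10^-4.
With Q = [Zn²⁺]/[Sn²⁺] and the known concentrations, [Sn²⁺] in the denominator gives [Sn²⁺] = 0.15 M.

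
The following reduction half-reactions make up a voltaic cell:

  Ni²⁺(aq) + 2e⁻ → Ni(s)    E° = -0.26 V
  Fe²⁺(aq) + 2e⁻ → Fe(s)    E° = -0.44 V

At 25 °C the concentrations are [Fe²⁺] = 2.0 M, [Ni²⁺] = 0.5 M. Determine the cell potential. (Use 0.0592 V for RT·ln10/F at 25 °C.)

The Ni²⁺/Ni couple has the higher reduction potential and acts as the cathode, so E°_cell = -0.26 − (-0.44) = 0.18 V.
Balancing electrons gives n = 2; the reaction quotient is Q = [Fe²⁺]/[Ni²⁺] = 4.00.
At 25 °C, E = E° − (0.0592/n) log Q = 0.18 − (0.0592/2)(0.602) = 0.180 − 0.018 = 0.162 V.

0.162 V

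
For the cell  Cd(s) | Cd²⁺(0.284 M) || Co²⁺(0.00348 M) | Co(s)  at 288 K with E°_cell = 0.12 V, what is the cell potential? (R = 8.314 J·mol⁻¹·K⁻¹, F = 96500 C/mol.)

0.065 V

Balancing electrons gives n = 2; the reaction quotient is Q = [Cd²⁺]/[Co²⁺] = 81.6.
E = E° − (RT/nF) ln Q = 0.12 − (8.314×288)/(2×96500) × (4.402) = 0.120 − 0.055 = 0.065 V.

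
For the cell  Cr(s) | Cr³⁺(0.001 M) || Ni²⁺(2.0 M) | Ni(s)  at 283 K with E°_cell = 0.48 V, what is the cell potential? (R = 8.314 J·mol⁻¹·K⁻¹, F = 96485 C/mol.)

Balancing electrons gives n = 6; the reaction quotient is Q = [Cr³⁺]^2/[Ni²⁺]^3 = 1.25 × 10^-7.
E = E° − (RT/nF) ln Q = 0.48 − (8.314×283)/(6×96485) × (-15.895) = 0.480 + 0.065 = 0.545 V.

0.545 V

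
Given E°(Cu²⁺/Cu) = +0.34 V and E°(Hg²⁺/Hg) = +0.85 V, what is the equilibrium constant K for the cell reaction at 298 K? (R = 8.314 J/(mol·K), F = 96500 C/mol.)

1.8 × 10^17

E°_cell = +0.85 − (+0.34) = 0.51 V, with n = 2 electrons transferred.
At equilibrium E = 0, so the Nernst equation gives ln K = nFE°/RT = (2)(96500)(0.51)/((8.314)(298)) = 39.73.
K = e^39.73 = 1.8 × 10^17.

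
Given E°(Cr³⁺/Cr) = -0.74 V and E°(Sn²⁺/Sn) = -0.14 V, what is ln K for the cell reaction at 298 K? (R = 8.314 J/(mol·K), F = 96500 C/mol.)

E°_cell = -0.14 − (-0.74) = 0.60 V, with n = 6 electrons transferred.
At equilibrium E = 0, so the Nernst equation gives ln K = nFE°/RT = (6)(96500)(0.60)/((8.314)(298)) = 140.22.

ln K = 140.2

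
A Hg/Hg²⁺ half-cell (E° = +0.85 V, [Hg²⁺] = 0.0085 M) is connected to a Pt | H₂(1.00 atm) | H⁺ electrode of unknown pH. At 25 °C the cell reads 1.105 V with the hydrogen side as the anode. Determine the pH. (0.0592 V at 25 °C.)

E°_cell = 0.85 V and n = 2.
log Q = n(E° − E)/0.0592 = 2×(0.85 − 1.105)/0.0592 = -8.615.
With Q = [H⁺]^2 / ([Hg²⁺]·P(H₂)), solving for [H⁺] gives log[H⁺] = -5.343, so pH = 5.34.

pH = 5.34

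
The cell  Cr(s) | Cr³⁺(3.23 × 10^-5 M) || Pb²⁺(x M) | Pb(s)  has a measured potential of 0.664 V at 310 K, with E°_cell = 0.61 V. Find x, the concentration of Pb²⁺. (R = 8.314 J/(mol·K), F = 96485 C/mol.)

From the Nernst equation, ln Q = nF(E° − E)/RT = 6×96485×(0.61 − 0.664)/(8.314×310) = -12.129, so Q = 5.4 × 10^-6.
With Q = [Cr³⁺]^2/[Pb²⁺]^3 and the known concentrations, [Pb²⁺]^3 in the denominator gives [Pb²⁺] = 0.058 M.

0.058 M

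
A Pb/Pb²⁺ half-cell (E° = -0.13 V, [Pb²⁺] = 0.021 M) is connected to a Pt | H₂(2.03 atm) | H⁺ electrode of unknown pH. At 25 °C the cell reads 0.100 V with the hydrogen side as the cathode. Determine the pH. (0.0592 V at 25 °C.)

E°_cell = 0.13 V and n = 2.
log Q = n(E° − E)/0.0592 = 2×(0.13 − 0.100)/0.0592 = 1.014.
With Q = [Pb²⁺]·P(H₂) / [H⁺]^2, solving for [H⁺] gives log[H⁺] = -1.192, so pH = 1.19.

pH = 1.19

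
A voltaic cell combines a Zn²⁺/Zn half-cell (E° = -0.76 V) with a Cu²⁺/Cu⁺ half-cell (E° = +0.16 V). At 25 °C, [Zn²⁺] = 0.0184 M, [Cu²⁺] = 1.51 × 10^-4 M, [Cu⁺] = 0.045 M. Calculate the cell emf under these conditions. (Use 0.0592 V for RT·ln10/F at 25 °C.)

0.825 V

The Cu²⁺/Cu⁺ couple has the higher reduction potential and acts as the cathode, so E°_cell = +0.16 − (-0.76) = 0.92 V.
Balancing electrons gives n = 2; the reaction quotient is Q = [Zn²⁺]·[Cu⁺]^2/[Cu²⁺]^2 = 1630.
At 25 °C, E = E° − (0.0592/n) log Q = 0.92 − (0.0592/2)(3.213) = 0.920 − 0.095 = 0.825 V.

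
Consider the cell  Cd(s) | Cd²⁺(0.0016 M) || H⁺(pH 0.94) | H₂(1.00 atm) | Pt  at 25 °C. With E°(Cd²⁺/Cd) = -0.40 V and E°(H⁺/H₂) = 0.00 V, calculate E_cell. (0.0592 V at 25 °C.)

0.43 V

The hydrogen couple is the cathode, so E°_cell = 0.40 V; n = 2.
[H⁺] = 10^(−0.94) = 0.11 M, and Q = [Cd²⁺]·P(H₂) / [H⁺]^2 = 0.121.
E = E° − (0.0592/2) log Q = 0.40 − (0.0592/2)(-0.916) = 0.427 V.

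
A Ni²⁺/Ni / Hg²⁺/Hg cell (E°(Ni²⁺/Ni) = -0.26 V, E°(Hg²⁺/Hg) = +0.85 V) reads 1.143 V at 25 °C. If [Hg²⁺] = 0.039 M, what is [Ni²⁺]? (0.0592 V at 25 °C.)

0.003 M

From the Nernst equation, log Q = n(E° − E)/0.0592 = 2(1.11 − 1.143)/0.0592 = -1.115, so Q = 0.0768.
With Q = [Ni²⁺]/[Hg²⁺] and the known concentrations, [Ni²⁺] in the numerator gives [Ni²⁺] = 0.003 M.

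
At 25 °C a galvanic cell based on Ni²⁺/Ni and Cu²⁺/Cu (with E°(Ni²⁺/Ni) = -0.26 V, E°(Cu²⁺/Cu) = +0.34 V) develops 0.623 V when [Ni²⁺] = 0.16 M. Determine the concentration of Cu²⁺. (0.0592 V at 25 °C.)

From the Nernst equation, log Q = n(E° − E)/0.0592 = 2(0.60 − 0.623)/0.0592 = -0.777, so Q = 0.167.
With Q = [Ni²⁺]/[Cu²⁺] and the known concentrations, [Cu²⁺] in the denominator gives [Cu²⁺] = 0.96 M.

0.96 M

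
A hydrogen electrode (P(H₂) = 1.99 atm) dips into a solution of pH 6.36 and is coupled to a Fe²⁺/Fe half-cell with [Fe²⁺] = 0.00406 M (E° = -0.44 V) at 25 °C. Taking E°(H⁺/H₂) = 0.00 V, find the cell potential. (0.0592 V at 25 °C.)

The hydrogen couple is the cathode, so E°_cell = 0.44 V; n = 2.
[H⁺] = 10^(−6.36) = 4.4 × 10^-7 M, and Q = [Fe²⁺]·P(H₂) / [H⁺]^2 = 4.24 × 10^10.
E = E° − (0.0592/2) log Q = 0.44 − (0.0592/2)(10.627) = 0.125 V.

0.13 V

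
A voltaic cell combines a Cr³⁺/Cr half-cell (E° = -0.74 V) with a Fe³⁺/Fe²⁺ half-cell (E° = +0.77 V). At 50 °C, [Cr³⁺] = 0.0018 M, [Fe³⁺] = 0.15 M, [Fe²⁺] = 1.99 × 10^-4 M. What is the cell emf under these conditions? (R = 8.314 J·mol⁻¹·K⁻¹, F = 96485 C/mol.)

1.75 V

The Fe³⁺/Fe²⁺ couple has the higher reduction potential and acts as the cathode, so E°_cell = +0.77 − (-0.74) = 1.51 V.
Balancing electrons gives n = 3; the reaction quotient is Q = [Cr³⁺]·[Fe²⁺]^3/[Fe³⁺]^3 = 4.2 × 10^-12.
E = E° − (RT/nF) ln Q = 1.51 − (8.314×323)/(3×96485) × (-26.195) = 1.510 + 0.243 = 1.753 V.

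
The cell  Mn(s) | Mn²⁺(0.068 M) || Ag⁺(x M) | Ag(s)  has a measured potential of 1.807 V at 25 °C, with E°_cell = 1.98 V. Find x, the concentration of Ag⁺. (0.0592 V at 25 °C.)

3.1 × 10^-4 M

From the Nernst equation, log Q = n(E° − E)/0.0592 = 2(1.98 − 1.807)/0.0592 = 5.845, so Q = 6.99 × 10^5.
With Q = [Mn²⁺]/[Ag⁺]^2 and the known concentrations, [Ag⁺]^2 in the denominator gives [Ag⁺] = 3.1 × 10^-4 M.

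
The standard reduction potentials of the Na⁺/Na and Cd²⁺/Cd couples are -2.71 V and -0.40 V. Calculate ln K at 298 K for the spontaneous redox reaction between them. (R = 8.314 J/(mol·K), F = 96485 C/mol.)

E°_cell = -0.40 − (-2.71) = 2.31 V, with n = 2 electrons transferred.
At equilibrium E = 0, so the Nernst equation gives ln K = nFE°/RT = (2)(96485)(2.31)/((8.314)(298)) = 179.92.

ln K = 179.9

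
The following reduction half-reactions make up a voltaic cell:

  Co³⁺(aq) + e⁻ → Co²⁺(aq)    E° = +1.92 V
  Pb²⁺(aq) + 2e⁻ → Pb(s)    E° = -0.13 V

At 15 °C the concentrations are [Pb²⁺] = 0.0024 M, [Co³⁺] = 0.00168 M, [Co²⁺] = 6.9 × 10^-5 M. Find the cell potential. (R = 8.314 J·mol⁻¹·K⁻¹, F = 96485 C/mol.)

2.20 V

The Co³⁺/Co²⁺ couple has the higher reduction potential and acts as the cathode, so E°_cell = +1.92 − (-0.13) = 2.05 V.
Balancing electrons gives n = 2; the reaction quotient is Q = [Pb²⁺]·[Co²⁺]^2/[Co³⁺]^2 = 4.05 × 10^-6.
E = E° − (RT/nF) ln Q = 2.05 − (8.314×288)/(2×96485) × (-12.417) = 2.050 + 0.154 = 2.204 V.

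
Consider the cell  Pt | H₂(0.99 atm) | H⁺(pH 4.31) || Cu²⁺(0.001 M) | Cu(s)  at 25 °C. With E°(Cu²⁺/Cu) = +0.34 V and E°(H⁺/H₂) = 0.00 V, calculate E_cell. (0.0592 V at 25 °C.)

0.51 V

The Cu²⁺/Cu couple is the cathode, so E°_cell = 0.34 V; n = 2.
[H⁺] = 10^(−4.31) = 4.9 × 10^-5 M, and Q = [H⁺]^2 / ([Cu²⁺]·P(H₂)) = 2.42 × 10^-6.
E = E° − (0.0592/2) log Q = 0.34 − (0.0592/2)(-5.616) = 0.506 V.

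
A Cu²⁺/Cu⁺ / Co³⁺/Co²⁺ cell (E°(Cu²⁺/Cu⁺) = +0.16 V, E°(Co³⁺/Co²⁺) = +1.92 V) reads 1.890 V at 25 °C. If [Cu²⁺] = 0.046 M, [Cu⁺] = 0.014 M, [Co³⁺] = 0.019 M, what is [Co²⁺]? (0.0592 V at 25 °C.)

From the Nernst equation, log Q = n(E° − E)/0.0592 = 1(1.76 − 1.890)/0.0592 = -2.196, so Q = 0.00637.
With Q = [Cu²⁺]·[Co²⁺]/([Cu⁺]·[Co³⁺]) and the known concentrations, [Co²⁺] in the numerator gives [Co²⁺] = 3.7 × 10^-5 M.

3.7 × 10^-5 M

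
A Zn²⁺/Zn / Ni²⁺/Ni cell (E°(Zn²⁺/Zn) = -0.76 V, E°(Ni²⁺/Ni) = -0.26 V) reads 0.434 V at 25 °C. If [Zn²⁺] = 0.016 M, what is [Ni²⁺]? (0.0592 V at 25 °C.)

From the Nernst equation, log Q = n(E° − E)/0.0592 = 2(0.50 − 0.434)/0.0592 = 2.230, so Q = 170.
With Q = [Zn²⁺]/[Ni²⁺] and the known concentrations, [Ni²⁺] in the denominator gives [Ni²⁺] = 9.4 × 10^-5 M.

9.4 × 10^-5 M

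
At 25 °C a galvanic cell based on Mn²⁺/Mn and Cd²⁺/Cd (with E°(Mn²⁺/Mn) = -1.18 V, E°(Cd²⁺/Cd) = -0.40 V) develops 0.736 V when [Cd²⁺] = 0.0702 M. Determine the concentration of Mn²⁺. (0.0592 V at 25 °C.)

From the Nernst equation, log Q = n(E° − E)/0.0592 = 2(0.78 − 0.736)/0.0592 = 1.486, so Q = 30.7.
With Q = [Mn²⁺]/[Cd²⁺] and the known concentrations, [Mn²⁺] in the numerator gives [Mn²⁺] = 2.2 M.

2.2 M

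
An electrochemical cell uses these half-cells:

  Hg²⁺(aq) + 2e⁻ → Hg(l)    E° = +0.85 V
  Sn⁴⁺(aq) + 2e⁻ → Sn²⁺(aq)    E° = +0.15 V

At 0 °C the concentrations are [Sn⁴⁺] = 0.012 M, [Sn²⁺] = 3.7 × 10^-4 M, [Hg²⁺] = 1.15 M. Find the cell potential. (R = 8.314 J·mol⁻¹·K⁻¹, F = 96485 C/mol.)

0.661 V

The Hg²⁺/Hg couple has the higher reduction potential and acts as the cathode, so E°_cell = +0.85 − (+0.15) = 0.70 V.
Balancing electrons gives n = 2; the reaction quotient is Q = [Sn⁴⁺]/([Sn²⁺]·[Hg²⁺]) = 28.2.
E = E° − (RT/nF) ln Q = 0.70 − (8.314×273)/(2×96485) × (3.339) = 0.700 − 0.039 = 0.661 V.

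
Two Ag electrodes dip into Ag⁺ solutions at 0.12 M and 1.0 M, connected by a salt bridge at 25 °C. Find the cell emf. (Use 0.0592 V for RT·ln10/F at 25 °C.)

Both half-cells are Ag⁺/Ag, so E°_cell = 0. The concentrated side is the cathode; the cell reaction moves Ag⁺ from high to low concentration with n = 1.
Q = [Ag⁺]_dilute/[Ag⁺]_conc = 0.12/1.0 = 0.120.
E = 0 − (0.0592/1) log Q = −(0.0592/1)(-0.921) = 0.0545 V.

0.055 V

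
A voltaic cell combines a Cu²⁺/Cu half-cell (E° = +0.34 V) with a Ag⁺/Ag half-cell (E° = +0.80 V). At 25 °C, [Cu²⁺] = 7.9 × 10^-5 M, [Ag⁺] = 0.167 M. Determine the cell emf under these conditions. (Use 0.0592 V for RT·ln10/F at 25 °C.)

0.535 V

The Ag⁺/Ag couple has the higher reduction potential and acts as the cathode, so E°_cell = +0.80 − (+0.34) = 0.46 V.
Balancing electrons gives n = 2; the reaction quotient is Q = [Cu²⁺]/[Ag⁺]^2 = 0.00283.
At 25 °C, E = E° − (0.0592/n) log Q = 0.46 − (0.0592/2)(-2.548) = 0.460 + 0.075 = 0.535 V.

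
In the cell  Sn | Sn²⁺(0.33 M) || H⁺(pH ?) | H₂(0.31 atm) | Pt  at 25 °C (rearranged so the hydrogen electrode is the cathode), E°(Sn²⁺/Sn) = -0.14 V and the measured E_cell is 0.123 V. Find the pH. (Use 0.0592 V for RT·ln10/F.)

E°_cell = 0.14 V and n = 2.
log Q = n(E° − E)/0.0592 = 2×(0.14 − 0.123)/0.0592 = 0.574.
With Q = [Sn²⁺]·P(H₂) / [H⁺]^2, solving for [H⁺] gives log[H⁺] = -0.782, so pH = 0.78.

pH = 0.78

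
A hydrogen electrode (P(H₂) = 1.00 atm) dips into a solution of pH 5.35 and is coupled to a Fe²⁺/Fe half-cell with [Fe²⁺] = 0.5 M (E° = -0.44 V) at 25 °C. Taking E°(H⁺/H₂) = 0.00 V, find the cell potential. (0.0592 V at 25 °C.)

The hydrogen couple is the cathode, so E°_cell = 0.44 V; n = 2.
[H⁺] = 10^(−5.35) = 4.5 × 10^-6 M, and Q = [Fe²⁺]·P(H₂) / [H⁺]^2 = 2.51 × 10^10.
E = E° − (0.0592/2) log Q = 0.44 − (0.0592/2)(10.399) = 0.132 V.

0.13 V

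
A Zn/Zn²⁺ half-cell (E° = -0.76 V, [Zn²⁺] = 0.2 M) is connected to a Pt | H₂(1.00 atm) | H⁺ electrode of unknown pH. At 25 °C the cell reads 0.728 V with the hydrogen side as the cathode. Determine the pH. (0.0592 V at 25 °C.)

E°_cell = 0.76 V and n = 2.
log Q = n(E° − E)/0.0592 = 2×(0.76 − 0.728)/0.0592 = 1.081.
With Q = [Zn²⁺]·P(H₂) / [H⁺]^2, solving for [H⁺] gives log[H⁺] = -0.890, so pH = 0.89.

pH = 0.89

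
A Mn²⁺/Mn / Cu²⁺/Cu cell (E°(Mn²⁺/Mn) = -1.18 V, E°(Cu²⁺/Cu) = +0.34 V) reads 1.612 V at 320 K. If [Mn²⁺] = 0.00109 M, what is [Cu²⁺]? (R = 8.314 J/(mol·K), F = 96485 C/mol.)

0.86 M

From the Nernst equation, ln Q = nF(E° − E)/RT = 2×96485×(1.52 − 1.612)/(8.314×320) = -6.673, so Q = 0.00126.
With Q = [Mn²⁺]/[Cu²⁺] and the known concentrations, [Cu²⁺] in the denominator gives [Cu²⁺] = 0.86 M.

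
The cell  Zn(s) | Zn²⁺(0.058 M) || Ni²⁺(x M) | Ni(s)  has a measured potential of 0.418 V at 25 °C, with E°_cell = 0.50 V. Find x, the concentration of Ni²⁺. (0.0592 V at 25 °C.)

From the Nernst equation, log Q = n(E° − E)/0.0592 = 2(0.50 − 0.418)/0.0592 = 2.770, so Q = 589.
With Q = [Zn²⁺]/[Ni²⁺] and the known concentrations, [Ni²⁺] in the denominator gives [Ni²⁺] = 9.8 × 10^-5 M.

9.8 × 10^-5 M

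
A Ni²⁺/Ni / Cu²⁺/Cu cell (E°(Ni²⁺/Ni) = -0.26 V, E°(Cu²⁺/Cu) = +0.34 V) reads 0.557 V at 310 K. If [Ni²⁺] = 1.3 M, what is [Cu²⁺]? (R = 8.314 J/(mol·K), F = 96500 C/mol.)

0.052 M

From the Nernst equation, ln Q = nF(E° − E)/RT = 2×96500×(0.60 − 0.557)/(8.314×310) = 3.220, so Q = 25.0.
With Q = [Ni²⁺]/[Cu²⁺] and the known concentrations, [Cu²⁺] in the denominator gives [Cu²⁺] = 0.052 M.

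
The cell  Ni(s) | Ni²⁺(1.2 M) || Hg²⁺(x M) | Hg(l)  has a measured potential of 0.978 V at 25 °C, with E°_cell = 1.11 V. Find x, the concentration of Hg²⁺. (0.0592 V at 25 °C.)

From the Nernst equation, log Q = n(E° − E)/0.0592 = 2(1.11 − 0.978)/0.0592 = 4.459, so Q = 2.88 × 10^4.
With Q = [Ni²⁺]/[Hg²⁺] and the known concentrations, [Hg²⁺] in the denominator gives [Hg²⁺] = 4.2 × 10^-5 M.

4.2 × 10^-5 M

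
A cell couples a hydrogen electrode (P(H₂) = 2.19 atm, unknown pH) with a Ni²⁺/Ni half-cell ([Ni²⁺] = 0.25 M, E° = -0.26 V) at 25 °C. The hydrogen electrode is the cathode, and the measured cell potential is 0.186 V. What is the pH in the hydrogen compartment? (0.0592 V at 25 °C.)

E°_cell = 0.26 V and n = 2.
log Q = n(E° − E)/0.0592 = 2×(0.26 − 0.186)/0.0592 = 2.500.
With Q = [Ni²⁺]·P(H₂) / [H⁺]^2, solving for [H⁺] gives log[H⁺] = -1.381, so pH = 1.38.

pH = 1.38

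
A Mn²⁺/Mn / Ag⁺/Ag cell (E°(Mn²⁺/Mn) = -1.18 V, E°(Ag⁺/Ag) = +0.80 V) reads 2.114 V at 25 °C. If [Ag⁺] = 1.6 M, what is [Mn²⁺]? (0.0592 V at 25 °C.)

7.6 × 10^-5 M

From the Nernst equation, log Q = n(E° − E)/0.0592 = 2(1.98 − 2.114)/0.0592 = -4.527, so Q = 2.97 × 10^-5.
With Q = [Mn²⁺]/[Ag⁺]^2 and the known concentrations, [Mn²⁺] in the numerator gives [Mn²⁺] = 7.6 × 10^-5 M.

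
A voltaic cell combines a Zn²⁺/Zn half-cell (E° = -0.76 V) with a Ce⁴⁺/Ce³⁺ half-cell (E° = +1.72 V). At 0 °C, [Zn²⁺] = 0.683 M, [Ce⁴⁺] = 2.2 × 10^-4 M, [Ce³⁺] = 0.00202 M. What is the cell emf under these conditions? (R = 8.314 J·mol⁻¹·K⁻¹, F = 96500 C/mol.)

The Ce⁴⁺/Ce³⁺ couple has the higher reduction potential and acts as the cathode, so E°_cell = +1.72 − (-0.76) = 2.48 V.
Balancing electrons gives n = 2; the reaction quotient is Q = [Zn²⁺]·[Ce³⁺]^2/[Ce⁴⁺]^2 = 57.6.
E = E° − (RT/nF) ln Q = 2.48 − (8.314×273)/(2×96500) × (4.053) = 2.480 − 0.048 = 2.432 V.

2.43 V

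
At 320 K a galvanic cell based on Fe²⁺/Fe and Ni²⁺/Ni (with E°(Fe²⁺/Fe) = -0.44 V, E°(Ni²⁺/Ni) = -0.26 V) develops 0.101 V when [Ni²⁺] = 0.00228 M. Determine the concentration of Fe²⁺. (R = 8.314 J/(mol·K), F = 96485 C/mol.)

From the Nernst equation, ln Q = nF(E° − E)/RT = 2×96485×(0.18 − 0.101)/(8.314×320) = 5.730, so Q = 308.
With Q = [Fe²⁺]/[Ni²⁺] and the known concentrations, [Fe²⁺] in the numerator gives [Fe²⁺] = 0.7 M.

0.7 M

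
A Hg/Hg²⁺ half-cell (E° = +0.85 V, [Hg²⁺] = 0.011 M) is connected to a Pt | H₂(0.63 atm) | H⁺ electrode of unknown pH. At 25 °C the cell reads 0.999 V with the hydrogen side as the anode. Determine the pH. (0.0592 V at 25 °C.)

pH = 3.60

E°_cell = 0.85 V and n = 2.
log Q = n(E° − E)/0.0592 = 2×(0.85 − 0.999)/0.0592 = -5.034.
With Q = [H⁺]^2 / ([Hg²⁺]·P(H₂)), solving for [H⁺] gives log[H⁺] = -3.597, so pH = 3.60.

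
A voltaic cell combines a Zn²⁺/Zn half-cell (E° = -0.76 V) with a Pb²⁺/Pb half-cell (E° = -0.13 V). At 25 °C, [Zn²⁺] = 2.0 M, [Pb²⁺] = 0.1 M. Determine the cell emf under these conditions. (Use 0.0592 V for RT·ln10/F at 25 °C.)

The Pb²⁺/Pb couple has the higher reduction potential and acts as the cathode, so E°_cell = -0.13 − (-0.76) = 0.63 V.
Balancing electrons gives n = 2; the reaction quotient is Q = [Zn²⁺]/[Pb²⁺] = 20.0.
At 25 °C, E = E° − (0.0592/n) log Q = 0.63 − (0.0592/2)(1.301) = 0.630 − 0.039 = 0.591 V.

0.591 V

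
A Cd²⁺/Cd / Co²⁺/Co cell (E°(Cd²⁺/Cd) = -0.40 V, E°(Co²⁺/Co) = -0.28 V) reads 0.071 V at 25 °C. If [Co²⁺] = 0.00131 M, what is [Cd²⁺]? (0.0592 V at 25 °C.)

0.059 M

From the Nernst equation, log Q = n(E° − E)/0.0592 = 2(0.12 − 0.071)/0.0592 = 1.655, so Q = 45.2.
With Q = [Cd²⁺]/[Co²⁺] and the known concentrations, [Cd²⁺] in the numerator gives [Cd²⁺] = 0.059 M.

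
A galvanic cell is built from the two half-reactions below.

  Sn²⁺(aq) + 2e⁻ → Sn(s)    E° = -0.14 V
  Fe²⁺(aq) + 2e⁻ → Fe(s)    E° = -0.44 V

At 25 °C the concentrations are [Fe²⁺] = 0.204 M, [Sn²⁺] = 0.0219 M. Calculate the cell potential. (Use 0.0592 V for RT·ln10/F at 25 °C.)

The Sn²⁺/Sn couple has the higher reduction potential and acts as the cathode, so E°_cell = -0.14 − (-0.44) = 0.30 V.
Balancing electrons gives n = 2; the reaction quotient is Q = [Fe²⁺]/[Sn²⁺] = 9.32.
At 25 °C, E = E° − (0.0592/n) log Q = 0.30 − (0.0592/2)(0.969) = 0.300 − 0.029 = 0.271 V.

0.271 V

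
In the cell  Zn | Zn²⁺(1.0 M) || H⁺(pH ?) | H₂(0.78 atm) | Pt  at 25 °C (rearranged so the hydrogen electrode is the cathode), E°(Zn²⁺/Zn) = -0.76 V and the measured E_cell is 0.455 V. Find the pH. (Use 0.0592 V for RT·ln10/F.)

E°_cell = 0.76 V and n = 2.
log Q = n(E° − E)/0.0592 = 2×(0.76 − 0.455)/0.0592 = 10.304.
With Q = [Zn²⁺]·P(H₂) / [H⁺]^2, solving for [H⁺] gives log[H⁺] = -5.206, so pH = 5.21.

pH = 5.21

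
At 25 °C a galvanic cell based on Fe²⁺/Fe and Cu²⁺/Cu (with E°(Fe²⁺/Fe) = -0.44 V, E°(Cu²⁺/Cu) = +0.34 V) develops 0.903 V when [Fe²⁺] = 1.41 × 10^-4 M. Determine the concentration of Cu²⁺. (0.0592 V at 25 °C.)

From the Nernst equation, log Q = n(E° − E)/0.0592 = 2(0.78 − 0.903)/0.0592 = -4.155, so Q = 6.99 × 10^-5.
With Q = [Fe²⁺]/[Cu²⁺] and the known concentrations, [Cu²⁺] in the denominator gives [Cu²⁺] = 2.0 M.

2.0 M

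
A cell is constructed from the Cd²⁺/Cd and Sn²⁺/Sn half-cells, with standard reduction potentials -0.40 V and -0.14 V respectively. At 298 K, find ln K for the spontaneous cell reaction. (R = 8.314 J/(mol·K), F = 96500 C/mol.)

E°_cell = -0.14 − (-0.40) = 0.26 V, with n = 2 electrons transferred.
At equilibrium E = 0, so the Nernst equation gives ln K = nFE°/RT = (2)(96500)(0.26)/((8.314)(298)) = 20.25.

ln K = 20.3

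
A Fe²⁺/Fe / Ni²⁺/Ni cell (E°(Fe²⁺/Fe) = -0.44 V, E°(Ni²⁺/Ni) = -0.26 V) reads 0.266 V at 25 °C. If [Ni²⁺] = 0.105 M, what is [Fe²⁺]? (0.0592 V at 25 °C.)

From the Nernst equation, log Q = n(E° − E)/0.0592 = 2(0.18 − 0.266)/0.0592 = -2.905, so Q = 0.00124.
With Q = [Fe²⁺]/[Ni²⁺] and the known concentrations, [Fe²⁺] in the numerator gives [Fe²⁺] = 1.3 × 10^-4 M.

1.3 × 10^-4 M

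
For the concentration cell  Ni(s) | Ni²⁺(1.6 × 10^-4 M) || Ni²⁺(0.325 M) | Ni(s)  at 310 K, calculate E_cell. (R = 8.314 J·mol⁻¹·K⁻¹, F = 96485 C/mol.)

Both half-cells are Ni²⁺/Ni, so E°_cell = 0. The concentrated side is the cathode; the cell reaction moves Ni²⁺ from high to low concentration with n = 2.
Q = [Ni²⁺]_dilute/[Ni²⁺]_conc = 1.6 × 10^-4/0.325 = 4.92 × 10^-4.
E = 0 − (RT/nF) ln Q = −((8.314×310)/(2×96485))(-7.616) = 0.1017 V.

0.10 V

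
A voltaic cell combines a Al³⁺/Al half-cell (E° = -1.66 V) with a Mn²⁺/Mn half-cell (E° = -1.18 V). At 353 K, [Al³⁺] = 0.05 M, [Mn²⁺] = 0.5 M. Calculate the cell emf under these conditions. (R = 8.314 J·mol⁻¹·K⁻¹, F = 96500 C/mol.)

The Mn²⁺/Mn couple has the higher reduction potential and acts as the cathode, so E°_cell = -1.18 − (-1.66) = 0.48 V.
Balancing electrons gives n = 6; the reaction quotient is Q = [Al³⁺]^2/[Mn²⁺]^3 = 0.0200.
E = E° − (RT/nF) ln Q = 0.48 − (8.314×353)/(6×96500) × (-3.912) = 0.480 + 0.020 = 0.500 V.

0.500 V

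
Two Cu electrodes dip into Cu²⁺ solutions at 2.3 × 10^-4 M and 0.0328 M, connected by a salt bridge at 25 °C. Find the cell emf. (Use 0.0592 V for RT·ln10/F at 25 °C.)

Both half-cells are Cu²⁺/Cu, so E°_cell = 0. The concentrated side is the cathode; the cell reaction moves Cu²⁺ from high to low concentration with n = 2.
Q = [Cu²⁺]_dilute/[Cu²⁺]_conc = 2.3 × 10^-4/0.0328 = 0.00701.
E = 0 − (0.0592/2) log Q = −(0.0592/2)(-2.154) = 0.0638 V.

0.064 V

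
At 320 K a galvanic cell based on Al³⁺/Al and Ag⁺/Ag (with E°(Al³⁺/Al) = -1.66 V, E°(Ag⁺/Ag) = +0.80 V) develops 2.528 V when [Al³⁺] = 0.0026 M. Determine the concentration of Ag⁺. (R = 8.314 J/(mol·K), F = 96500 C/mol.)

1.6 M

From the Nernst equation, ln Q = nF(E° − E)/RT = 3×96500×(2.46 − 2.528)/(8.314×320) = -7.399, so Q = 6.12 × 10^-4.
With Q = [Al³⁺]/[Ag⁺]^3 and the known concentrations, [Ag⁺]^3 in the denominator gives [Ag⁺] = 1.6 M.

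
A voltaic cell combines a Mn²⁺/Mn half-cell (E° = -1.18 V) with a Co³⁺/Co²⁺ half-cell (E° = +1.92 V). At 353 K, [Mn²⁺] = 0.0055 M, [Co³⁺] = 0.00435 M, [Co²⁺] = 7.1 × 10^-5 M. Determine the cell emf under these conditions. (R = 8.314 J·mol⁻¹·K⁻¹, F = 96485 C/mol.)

3.30 V

The Co³⁺/Co²⁺ couple has the higher reduction potential and acts as the cathode, so E°_cell = +1.92 − (-1.18) = 3.10 V.
Balancing electrons gives n = 2; the reaction quotient is Q = [Mn²⁺]·[Co²⁺]^2/[Co³⁺]^2 = 1.47 × 10^-6.
E = E° − (RT/nF) ln Q = 3.10 − (8.314×353)/(2×96485) × (-13.434) = 3.100 + 0.204 = 3.304 V.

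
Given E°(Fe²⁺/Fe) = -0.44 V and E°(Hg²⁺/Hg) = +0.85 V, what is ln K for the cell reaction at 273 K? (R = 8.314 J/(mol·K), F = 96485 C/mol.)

ln K = 109.7

E°_cell = +0.85 − (-0.44) = 1.29 V, with n = 2 electrons transferred.
At equilibrium E = 0, so the Nernst equation gives ln K = nFE°/RT = (2)(96485)(1.29)/((8.314)(273)) = 109.67.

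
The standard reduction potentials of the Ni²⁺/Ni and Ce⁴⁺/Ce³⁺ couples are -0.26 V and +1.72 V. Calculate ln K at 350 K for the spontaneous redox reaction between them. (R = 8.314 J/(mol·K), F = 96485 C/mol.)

E°_cell = +1.72 − (-0.26) = 1.98 V, with n = 2 electrons transferred.
At equilibrium E = 0, so the Nernst equation gives ln K = nFE°/RT = (2)(96485)(1.98)/((8.314)(350)) = 131.30.

ln K = 131.3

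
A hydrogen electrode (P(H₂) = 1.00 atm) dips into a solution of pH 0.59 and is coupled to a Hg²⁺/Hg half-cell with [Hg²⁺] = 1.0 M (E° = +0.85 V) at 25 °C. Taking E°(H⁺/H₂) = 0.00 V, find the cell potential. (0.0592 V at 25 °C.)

The Hg²⁺/Hg couple is the cathode, so E°_cell = 0.85 V; n = 2.
[H⁺] = 10^(−0.59) = 0.26 M, and Q = [H⁺]^2 / ([Hg²⁺]·P(H₂)) = 0.0661.
E = E° − (0.0592/2) log Q = 0.85 − (0.0592/2)(-1.180) = 0.885 V.

0.88 V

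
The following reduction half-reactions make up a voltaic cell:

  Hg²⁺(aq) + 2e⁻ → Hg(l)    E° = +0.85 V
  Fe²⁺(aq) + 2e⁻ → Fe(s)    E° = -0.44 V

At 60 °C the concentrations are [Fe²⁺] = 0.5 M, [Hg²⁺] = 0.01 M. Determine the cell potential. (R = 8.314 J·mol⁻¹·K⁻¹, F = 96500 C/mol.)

1.23 V

The Hg²⁺/Hg couple has the higher reduction potential and acts as the cathode, so E°_cell = +0.85 − (-0.44) = 1.29 V.
Balancing electrons gives n = 2; the reaction quotient is Q = [Fe²⁺]/[Hg²⁺] = 50.0.
E = E° − (RT/nF) ln Q = 1.29 − (8.314×333)/(2×96500) × (3.912) = 1.290 − 0.056 = 1.234 V.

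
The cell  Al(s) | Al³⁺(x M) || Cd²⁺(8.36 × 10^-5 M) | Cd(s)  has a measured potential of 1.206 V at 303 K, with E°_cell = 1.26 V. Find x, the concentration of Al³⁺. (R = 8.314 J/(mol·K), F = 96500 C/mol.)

From the Nernst equation, ln Q = nF(E° − E)/RT = 6×96500×(1.26 − 1.206)/(8.314×303) = 12.411, so Q = 2.46 × 10^5.
With Q = [Al³⁺]^2/[Cd²⁺]^3 and the known concentrations, [Al³⁺]^2 in the numerator gives [Al³⁺] = 3.8 × 10^-4 M.

3.8 × 10^-4 M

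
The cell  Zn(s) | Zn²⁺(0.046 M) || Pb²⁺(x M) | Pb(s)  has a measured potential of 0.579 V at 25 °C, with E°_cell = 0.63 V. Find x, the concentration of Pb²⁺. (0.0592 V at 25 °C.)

8.7 × 10^-4 M

From the Nernst equation, log Q = n(E° − E)/0.0592 = 2(0.63 − 0.579)/0.0592 = 1.723, so Q = 52.8.
With Q = [Zn²⁺]/[Pb²⁺] and the known concentrations, [Pb²⁺] in the denominator gives [Pb²⁺] = 8.7 × 10^-4 M.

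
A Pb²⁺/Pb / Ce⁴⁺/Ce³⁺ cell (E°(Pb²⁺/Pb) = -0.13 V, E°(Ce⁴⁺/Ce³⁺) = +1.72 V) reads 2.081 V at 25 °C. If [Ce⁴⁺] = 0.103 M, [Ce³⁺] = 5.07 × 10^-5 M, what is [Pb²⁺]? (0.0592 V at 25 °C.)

0.065 M

From the Nernst equation, log Q = n(E° − E)/0.0592 = 2(1.85 − 2.081)/0.0592 = -7.804, so Q = 1.57 × 10^-8.
With Q = [Pb²⁺]·[Ce³⁺]^2/[Ce⁴⁺]^2 and the known concentrations, [Pb²⁺] in the numerator gives [Pb²⁺] = 0.065 M.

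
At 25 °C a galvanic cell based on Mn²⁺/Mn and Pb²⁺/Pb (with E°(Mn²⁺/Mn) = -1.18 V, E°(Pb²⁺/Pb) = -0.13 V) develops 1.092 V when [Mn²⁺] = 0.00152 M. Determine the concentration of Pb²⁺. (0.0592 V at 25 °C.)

0.04 M

From the Nernst equation, log Q = n(E° − E)/0.0592 = 2(1.05 − 1.092)/0.0592 = -1.419, so Q = 0.0381.
With Q = [Mn²⁺]/[Pb²⁺] and the known concentrations, [Pb²⁺] in the denominator gives [Pb²⁺] = 0.04 M.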